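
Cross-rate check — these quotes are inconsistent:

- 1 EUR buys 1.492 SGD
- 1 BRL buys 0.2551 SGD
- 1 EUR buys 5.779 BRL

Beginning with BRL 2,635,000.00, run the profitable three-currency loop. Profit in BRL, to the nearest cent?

Profitable loop is BRL → EUR → SGD → BRL:
BRL 2,635,000.00 ÷ 5.779 = EUR 455,961.24
EUR 455,961.24 × 1.492 = SGD 680,294.17
SGD 680,294.17 ÷ 0.2551 = BRL 2,666,774.47
Profit = BRL 2,666,774.47 − BRL 2,635,000.00

Profit: BRL 31,774.47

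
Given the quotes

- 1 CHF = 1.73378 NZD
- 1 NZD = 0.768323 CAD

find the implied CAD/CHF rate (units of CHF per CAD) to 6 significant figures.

1 CAD ÷ 0.768323 = 1.30154 NZD
1.30154 NZD ÷ 1.73378 = 0.750693 CHF

CAD/CHF = 0.750693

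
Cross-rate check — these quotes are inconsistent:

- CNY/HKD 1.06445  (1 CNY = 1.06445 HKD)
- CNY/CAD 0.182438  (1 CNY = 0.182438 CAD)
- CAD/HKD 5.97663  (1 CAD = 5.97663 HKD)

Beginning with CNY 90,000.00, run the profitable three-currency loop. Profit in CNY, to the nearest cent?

Profit: CNY 2,191.08

Profitable loop is CNY → CAD → HKD → CNY:
CNY 90,000.00 × 0.182438 = CAD 16,419.42
CAD 16,419.42 × 5.97663 = HKD 98,132.80
HKD 98,132.80 ÷ 1.06445 = CNY 92,191.08
Profit = CNY 92,191.08 − CNY 90,000.00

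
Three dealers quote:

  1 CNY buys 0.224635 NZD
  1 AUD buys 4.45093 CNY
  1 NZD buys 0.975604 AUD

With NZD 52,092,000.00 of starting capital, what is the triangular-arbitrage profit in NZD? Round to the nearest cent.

Profitable loop is NZD → CNY → AUD → NZD:
NZD 52,092,000.00 ÷ 0.224635 = CNY 231,896,187.15
CNY 231,896,187.15 ÷ 4.45093 = AUD 52,100,614.29
AUD 52,100,614.29 ÷ 0.975604 = NZD 53,403,444.72
Profit = NZD 53,403,444.72 − NZD 52,092,000.00

Profit: NZD 1,311,444.72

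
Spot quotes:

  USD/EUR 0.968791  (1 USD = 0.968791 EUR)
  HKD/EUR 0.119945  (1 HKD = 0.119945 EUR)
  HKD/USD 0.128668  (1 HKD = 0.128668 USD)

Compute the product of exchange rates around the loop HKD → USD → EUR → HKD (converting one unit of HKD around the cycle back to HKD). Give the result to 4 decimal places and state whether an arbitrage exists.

Around HKD → USD → EUR → HKD: 1 × 0.128668 × 0.968791 ÷ 0.119945 = 1.039246
Product > 1; profitable direction is HKD → USD → EUR → HKD.

1.0392 (arbitrage exists)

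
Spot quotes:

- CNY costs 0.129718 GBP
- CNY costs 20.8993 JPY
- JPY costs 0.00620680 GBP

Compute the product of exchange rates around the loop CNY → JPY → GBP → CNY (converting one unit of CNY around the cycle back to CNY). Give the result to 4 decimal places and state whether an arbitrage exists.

Around CNY → JPY → GBP → CNY: 1 × 20.8993 × 0.00620680 ÷ 0.129718 = 0.999998
Product ≈ 1 (deviation 0.000%, within rounding noise).

1.0000 (no arbitrage)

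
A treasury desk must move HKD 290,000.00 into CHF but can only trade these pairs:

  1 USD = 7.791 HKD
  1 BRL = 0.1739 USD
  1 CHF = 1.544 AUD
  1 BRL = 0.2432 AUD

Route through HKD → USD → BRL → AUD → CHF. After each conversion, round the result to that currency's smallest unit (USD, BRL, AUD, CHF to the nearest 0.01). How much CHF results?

CHF 33,714.87

HKD 290,000.00 ÷ 7.791 = USD 37,222.44
USD 37,222.44 ÷ 0.1739 = BRL 214,045.08
BRL 214,045.08 × 0.2432 = AUD 52,055.76
AUD 52,055.76 ÷ 1.544 = CHF 33,714.87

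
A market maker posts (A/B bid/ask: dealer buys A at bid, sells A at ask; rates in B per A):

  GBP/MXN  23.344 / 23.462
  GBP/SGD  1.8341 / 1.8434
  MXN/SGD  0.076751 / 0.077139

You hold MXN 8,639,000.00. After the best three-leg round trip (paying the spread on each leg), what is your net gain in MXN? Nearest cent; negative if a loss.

Best loop MXN → GBP → SGD → MXN:
MXN 8,639,000.00 ÷ 23.462 (buy GBP at ask) = GBP 368,212.43
GBP 368,212.43 × 1.8341 (sell GBP at bid) = SGD 675,338.42
SGD 675,338.42 ÷ 0.077139 (buy MXN at ask) = MXN 8,754,824.61

Net profit: MXN 115,824.61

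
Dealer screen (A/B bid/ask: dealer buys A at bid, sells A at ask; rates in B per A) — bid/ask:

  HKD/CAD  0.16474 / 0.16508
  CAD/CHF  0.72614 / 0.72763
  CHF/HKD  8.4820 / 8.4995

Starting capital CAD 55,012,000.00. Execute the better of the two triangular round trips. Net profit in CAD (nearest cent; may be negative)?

Best loop CAD → CHF → HKD → CAD:
CAD 55,012,000.00 × 0.72614 (sell CAD at bid) = CHF 39,946,413.68
CHF 39,946,413.68 × 8.4820 (sell CHF at bid) = HKD 338,825,480.83
HKD 338,825,480.83 × 0.16474 (sell HKD at bid) = CAD 55,818,109.71

Net profit: CAD 806,109.71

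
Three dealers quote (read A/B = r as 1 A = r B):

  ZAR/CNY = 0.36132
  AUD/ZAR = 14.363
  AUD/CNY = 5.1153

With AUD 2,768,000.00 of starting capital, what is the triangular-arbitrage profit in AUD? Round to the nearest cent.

Profit: AUD 40,226.54

Profitable loop is AUD → ZAR → CNY → AUD:
AUD 2,768,000.00 × 14.363 = ZAR 39,756,784.00
ZAR 39,756,784.00 × 0.36132 = CNY 14,364,921.19
CNY 14,364,921.19 ÷ 5.1153 = AUD 2,808,226.54
Profit = AUD 2,808,226.54 − AUD 2,768,000.00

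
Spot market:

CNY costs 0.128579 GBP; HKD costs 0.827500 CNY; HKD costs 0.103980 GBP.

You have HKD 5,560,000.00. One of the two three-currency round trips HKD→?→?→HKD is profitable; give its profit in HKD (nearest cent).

Profit: HKD 129,354.89

Profitable loop is HKD → CNY → GBP → HKD:
HKD 5,560,000.00 × 0.827500 = CNY 4,600,900.00
CNY 4,600,900.00 × 0.128579 = GBP 591,579.12
GBP 591,579.12 ÷ 0.103980 = HKD 5,689,354.89
Profit = HKD 5,689,354.89 − HKD 5,560,000.00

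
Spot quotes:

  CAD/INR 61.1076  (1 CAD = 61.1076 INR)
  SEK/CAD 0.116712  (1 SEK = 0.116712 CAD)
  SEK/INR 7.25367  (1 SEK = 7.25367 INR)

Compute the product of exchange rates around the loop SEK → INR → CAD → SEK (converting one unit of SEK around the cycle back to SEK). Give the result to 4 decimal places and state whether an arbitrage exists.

Around SEK → INR → CAD → SEK: 1 × 7.25367 ÷ 61.1076 ÷ 0.116712 = 1.017061
Product > 1; profitable direction is SEK → INR → CAD → SEK.

1.0171 (arbitrage exists)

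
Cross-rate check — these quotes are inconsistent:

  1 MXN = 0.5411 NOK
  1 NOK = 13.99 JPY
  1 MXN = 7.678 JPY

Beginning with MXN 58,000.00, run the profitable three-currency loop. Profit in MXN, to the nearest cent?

Profitable loop is MXN → JPY → NOK → MXN:
MXN 58,000.00 × 7.678 = JPY 445,324
JPY 445,324 ÷ 13.99 = NOK 31,831.59
NOK 31,831.59 ÷ 0.5411 = MXN 58,827.56
Profit = MXN 58,827.56 − MXN 58,000.00

Profit: MXN 827.56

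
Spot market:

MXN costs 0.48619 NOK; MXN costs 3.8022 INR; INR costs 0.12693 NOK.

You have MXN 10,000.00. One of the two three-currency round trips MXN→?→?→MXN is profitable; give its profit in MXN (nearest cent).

Profitable loop is MXN → NOK → INR → MXN:
MXN 10,000.00 × 0.48619 = NOK 4,861.90
NOK 4,861.90 ÷ 0.12693 = INR 38,303.79
INR 38,303.79 ÷ 3.8022 = MXN 10,074.11
Profit = MXN 10,074.11 − MXN 10,000.00

Profit: MXN 74.11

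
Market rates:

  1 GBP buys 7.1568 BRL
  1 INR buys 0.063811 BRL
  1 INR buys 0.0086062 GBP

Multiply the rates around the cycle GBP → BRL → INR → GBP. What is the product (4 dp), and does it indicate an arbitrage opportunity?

0.9652 (arbitrage exists)

Around GBP → BRL → INR → GBP: 1 × 7.1568 ÷ 0.063811 × 0.0086062 = 0.965239
Product < 1; profitable direction is GBP → INR → BRL → GBP.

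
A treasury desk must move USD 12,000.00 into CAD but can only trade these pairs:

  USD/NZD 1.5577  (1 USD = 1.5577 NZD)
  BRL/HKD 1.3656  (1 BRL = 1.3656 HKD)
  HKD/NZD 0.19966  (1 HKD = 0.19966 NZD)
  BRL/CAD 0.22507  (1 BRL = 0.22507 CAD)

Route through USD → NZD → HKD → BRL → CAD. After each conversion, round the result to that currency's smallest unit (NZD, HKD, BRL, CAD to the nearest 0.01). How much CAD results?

CAD 15,430.08

USD 12,000.00 × 1.5577 = NZD 18,692.40
NZD 18,692.40 ÷ 0.19966 = HKD 93,621.16
HKD 93,621.16 ÷ 1.3656 = BRL 68,556.80
BRL 68,556.80 × 0.22507 = CAD 15,430.08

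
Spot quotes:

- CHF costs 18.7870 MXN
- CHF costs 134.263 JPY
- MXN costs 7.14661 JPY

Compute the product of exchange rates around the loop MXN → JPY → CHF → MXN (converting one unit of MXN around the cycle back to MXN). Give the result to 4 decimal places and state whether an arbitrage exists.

1.0000 (no arbitrage)

Around MXN → JPY → CHF → MXN: 1 × 7.14661 ÷ 134.263 × 18.7870 = 1.000003
Product ≈ 1 (deviation 0.000%, within rounding noise).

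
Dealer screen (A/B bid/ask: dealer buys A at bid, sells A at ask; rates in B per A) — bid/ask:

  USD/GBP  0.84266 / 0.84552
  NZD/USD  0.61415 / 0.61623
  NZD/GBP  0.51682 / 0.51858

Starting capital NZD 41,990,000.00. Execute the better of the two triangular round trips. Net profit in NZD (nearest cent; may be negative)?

Best loop NZD → USD → GBP → NZD:
NZD 41,990,000.00 × 0.61415 (sell NZD at bid) = USD 25,788,158.50
USD 25,788,158.50 × 0.84266 (sell USD at bid) = GBP 21,730,649.64
GBP 21,730,649.64 ÷ 0.51858 (buy NZD at ask) = NZD 41,904,141.39

Net result: NZD -85,858.61 (no profitable arbitrage after spreads)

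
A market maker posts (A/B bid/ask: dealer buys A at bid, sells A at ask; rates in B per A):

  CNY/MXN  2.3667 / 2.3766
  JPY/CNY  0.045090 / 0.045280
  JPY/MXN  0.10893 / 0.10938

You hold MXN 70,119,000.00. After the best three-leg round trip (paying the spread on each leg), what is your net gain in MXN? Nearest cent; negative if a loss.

Best loop MXN → CNY → JPY → MXN:
MXN 70,119,000.00 ÷ 2.3766 (buy CNY at ask) = CNY 29,503,913.15
CNY 29,503,913.15 ÷ 0.045280 (buy JPY at ask) = JPY 651,588,188
JPY 651,588,188 × 0.10893 (sell JPY at bid) = MXN 70,977,501.32

Net profit: MXN 858,501.32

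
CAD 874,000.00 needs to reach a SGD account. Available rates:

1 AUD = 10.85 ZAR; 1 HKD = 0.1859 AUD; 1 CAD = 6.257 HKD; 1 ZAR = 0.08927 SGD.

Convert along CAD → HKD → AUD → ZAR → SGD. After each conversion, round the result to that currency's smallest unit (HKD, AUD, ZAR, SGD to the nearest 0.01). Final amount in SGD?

CAD 874,000.00 × 6.257 = HKD 5,468,618.00
HKD 5,468,618.00 × 0.1859 = AUD 1,016,616.09
AUD 1,016,616.09 × 10.85 = ZAR 11,030,284.58
ZAR 11,030,284.58 × 0.08927 = SGD 984,673.50

SGD 984,673.50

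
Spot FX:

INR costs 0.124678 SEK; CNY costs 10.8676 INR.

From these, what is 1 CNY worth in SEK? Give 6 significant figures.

CNY/SEK = 1.35495

1 CNY × 10.8676 = 10.8676 INR
10.8676 INR × 0.124678 = 1.35495 SEK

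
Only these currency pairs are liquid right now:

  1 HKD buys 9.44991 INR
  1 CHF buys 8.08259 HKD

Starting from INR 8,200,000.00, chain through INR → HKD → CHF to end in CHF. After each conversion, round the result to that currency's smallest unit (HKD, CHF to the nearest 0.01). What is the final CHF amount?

CHF 107,358.30

INR 8,200,000.00 ÷ 9.44991 = HKD 867,733.13
HKD 867,733.13 ÷ 8.08259 = CHF 107,358.30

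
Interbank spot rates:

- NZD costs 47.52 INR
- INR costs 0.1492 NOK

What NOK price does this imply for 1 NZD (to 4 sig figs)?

NZD/NOK = 7.090

1 NZD × 47.52 = 47.52 INR
47.52 INR × 0.1492 = 7.08998 NOK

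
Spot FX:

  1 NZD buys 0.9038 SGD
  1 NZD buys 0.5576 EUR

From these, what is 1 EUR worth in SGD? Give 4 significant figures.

1 EUR ÷ 0.5576 = 1.7934 NZD
1.7934 NZD × 0.9038 = 1.62088 SGD

EUR/SGD = 1.621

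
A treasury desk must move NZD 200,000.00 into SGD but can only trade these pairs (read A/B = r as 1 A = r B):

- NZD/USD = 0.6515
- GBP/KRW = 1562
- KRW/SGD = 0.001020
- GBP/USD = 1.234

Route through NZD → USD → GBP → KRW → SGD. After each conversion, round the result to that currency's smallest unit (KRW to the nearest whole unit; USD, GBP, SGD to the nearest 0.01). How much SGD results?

SGD 168,232.71

NZD 200,000.00 × 0.6515 = USD 130,300.00
USD 130,300.00 ÷ 1.234 = GBP 105,591.57
GBP 105,591.57 × 1562 = KRW 164,934,032
KRW 164,934,032 × 0.001020 = SGD 168,232.71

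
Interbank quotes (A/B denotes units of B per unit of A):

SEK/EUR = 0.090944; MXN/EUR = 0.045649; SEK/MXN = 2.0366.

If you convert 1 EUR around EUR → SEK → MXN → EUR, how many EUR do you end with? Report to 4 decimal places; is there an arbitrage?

Around EUR → SEK → MXN → EUR: 1 ÷ 0.090944 × 2.0366 × 0.045649 = 1.022264
Product > 1; profitable direction is EUR → SEK → MXN → EUR.

1.0223 (arbitrage exists)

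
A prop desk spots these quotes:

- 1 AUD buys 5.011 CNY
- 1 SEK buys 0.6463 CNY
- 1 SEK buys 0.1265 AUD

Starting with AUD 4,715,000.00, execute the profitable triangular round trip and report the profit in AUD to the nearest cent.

Profitable loop is AUD → SEK → CNY → AUD:
AUD 4,715,000.00 ÷ 0.1265 = SEK 37,272,727.27
SEK 37,272,727.27 × 0.6463 = CNY 24,089,363.64
CNY 24,089,363.64 ÷ 5.011 = AUD 4,807,296.67
Profit = AUD 4,807,296.67 − AUD 4,715,000.00

Profit: AUD 92,296.67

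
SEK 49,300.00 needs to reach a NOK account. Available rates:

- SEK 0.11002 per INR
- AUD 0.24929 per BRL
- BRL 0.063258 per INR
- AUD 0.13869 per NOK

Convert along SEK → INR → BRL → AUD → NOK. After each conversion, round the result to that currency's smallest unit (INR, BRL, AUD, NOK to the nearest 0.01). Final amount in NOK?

NOK 50,950.75

SEK 49,300.00 ÷ 0.11002 = INR 448,100.35
INR 448,100.35 × 0.063258 = BRL 28,345.93
BRL 28,345.93 × 0.24929 = AUD 7,066.36
AUD 7,066.36 ÷ 0.13869 = NOK 50,950.75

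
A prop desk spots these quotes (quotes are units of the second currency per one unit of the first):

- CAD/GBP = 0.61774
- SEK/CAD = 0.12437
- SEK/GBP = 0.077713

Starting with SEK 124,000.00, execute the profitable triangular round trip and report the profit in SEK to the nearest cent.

Profit: SEK 1,427.86

Profitable loop is SEK → GBP → CAD → SEK:
SEK 124,000.00 × 0.077713 = GBP 9,636.41
GBP 9,636.41 ÷ 0.61774 = CAD 15,599.46
CAD 15,599.46 ÷ 0.12437 = SEK 125,427.86
Profit = SEK 125,427.86 − SEK 124,000.00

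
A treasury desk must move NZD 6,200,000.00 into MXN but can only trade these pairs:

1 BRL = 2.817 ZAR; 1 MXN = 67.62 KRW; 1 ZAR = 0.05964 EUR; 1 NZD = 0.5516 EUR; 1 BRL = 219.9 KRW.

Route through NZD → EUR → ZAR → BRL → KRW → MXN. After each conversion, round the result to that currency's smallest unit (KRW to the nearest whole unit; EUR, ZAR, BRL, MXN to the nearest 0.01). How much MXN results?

NZD 6,200,000.00 × 0.5516 = EUR 3,419,920.00
EUR 3,419,920.00 ÷ 0.05964 = ZAR 57,342,723.00
ZAR 57,342,723.00 ÷ 2.817 = BRL 20,355,954.21
BRL 20,355,954.21 × 219.9 = KRW 4,476,274,331
KRW 4,476,274,331 ÷ 67.62 = MXN 66,197,490.85

MXN 66,197,490.85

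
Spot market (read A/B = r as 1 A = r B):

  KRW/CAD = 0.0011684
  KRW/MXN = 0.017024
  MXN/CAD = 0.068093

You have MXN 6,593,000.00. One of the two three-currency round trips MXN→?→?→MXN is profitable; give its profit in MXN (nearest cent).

Profit: MXN 52,238.08

Profitable loop is MXN → KRW → CAD → MXN:
MXN 6,593,000.00 ÷ 0.017024 = KRW 387,276,786
KRW 387,276,786 × 0.0011684 = CAD 452,494.20
CAD 452,494.20 ÷ 0.068093 = MXN 6,645,238.08
Profit = MXN 6,645,238.08 − MXN 6,593,000.00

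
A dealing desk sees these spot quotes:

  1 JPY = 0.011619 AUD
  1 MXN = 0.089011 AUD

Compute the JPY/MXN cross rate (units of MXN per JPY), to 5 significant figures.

JPY/MXN = 0.13053

1 JPY × 0.011619 = 0.011619 AUD
0.011619 AUD ÷ 0.089011 = 0.130534 MXN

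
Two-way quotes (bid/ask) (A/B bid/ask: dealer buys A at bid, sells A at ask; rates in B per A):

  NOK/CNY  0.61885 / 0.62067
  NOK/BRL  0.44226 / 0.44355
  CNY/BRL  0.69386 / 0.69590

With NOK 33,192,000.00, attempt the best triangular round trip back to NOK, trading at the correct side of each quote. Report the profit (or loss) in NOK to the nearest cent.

Net profit: NOK 794,269.16

Best loop NOK → BRL → CNY → NOK:
NOK 33,192,000.00 × 0.44226 (sell NOK at bid) = BRL 14,679,493.92
BRL 14,679,493.92 ÷ 0.69590 (buy CNY at ask) = CNY 21,094,257.68
CNY 21,094,257.68 ÷ 0.62067 (buy NOK at ask) = NOK 33,986,269.16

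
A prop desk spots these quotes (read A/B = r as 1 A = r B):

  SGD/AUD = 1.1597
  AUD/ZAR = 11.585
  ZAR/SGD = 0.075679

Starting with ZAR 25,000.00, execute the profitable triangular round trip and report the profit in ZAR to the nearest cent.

Profitable loop is ZAR → SGD → AUD → ZAR:
ZAR 25,000.00 × 0.075679 = SGD 1,891.97
SGD 1,891.97 × 1.1597 = AUD 2,194.12
AUD 2,194.12 × 11.585 = ZAR 25,418.92
Profit = ZAR 25,418.92 − ZAR 25,000.00

Profit: ZAR 418.92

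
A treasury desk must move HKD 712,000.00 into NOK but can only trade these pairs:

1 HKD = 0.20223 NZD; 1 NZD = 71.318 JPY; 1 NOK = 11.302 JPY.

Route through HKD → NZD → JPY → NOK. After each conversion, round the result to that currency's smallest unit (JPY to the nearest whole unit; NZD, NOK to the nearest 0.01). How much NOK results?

NOK 908,593.08

HKD 712,000.00 × 0.20223 = NZD 143,987.76
NZD 143,987.76 × 71.318 = JPY 10,268,919
JPY 10,268,919 ÷ 11.302 = NOK 908,593.08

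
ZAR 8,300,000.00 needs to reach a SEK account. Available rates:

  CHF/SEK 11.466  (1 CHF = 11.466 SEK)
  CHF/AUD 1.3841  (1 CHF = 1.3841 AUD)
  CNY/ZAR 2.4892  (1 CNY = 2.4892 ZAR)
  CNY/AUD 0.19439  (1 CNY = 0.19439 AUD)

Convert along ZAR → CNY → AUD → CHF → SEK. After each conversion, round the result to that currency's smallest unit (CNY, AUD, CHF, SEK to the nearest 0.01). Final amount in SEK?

SEK 5,369,535.14

ZAR 8,300,000.00 ÷ 2.4892 = CNY 3,334,404.63
CNY 3,334,404.63 × 0.19439 = AUD 648,174.92
AUD 648,174.92 ÷ 1.3841 = CHF 468,300.64
CHF 468,300.64 × 11.466 = SEK 5,369,535.14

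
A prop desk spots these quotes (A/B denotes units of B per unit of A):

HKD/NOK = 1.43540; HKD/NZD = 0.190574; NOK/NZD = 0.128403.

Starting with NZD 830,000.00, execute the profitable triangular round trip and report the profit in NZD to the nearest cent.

Profitable loop is NZD → NOK → HKD → NZD:
NZD 830,000.00 ÷ 0.128403 = NOK 6,464,023.43
NOK 6,464,023.43 ÷ 1.43540 = HKD 4,503,290.67
HKD 4,503,290.67 × 0.190574 = NZD 858,210.12
Profit = NZD 858,210.12 − NZD 830,000.00

Profit: NZD 28,210.12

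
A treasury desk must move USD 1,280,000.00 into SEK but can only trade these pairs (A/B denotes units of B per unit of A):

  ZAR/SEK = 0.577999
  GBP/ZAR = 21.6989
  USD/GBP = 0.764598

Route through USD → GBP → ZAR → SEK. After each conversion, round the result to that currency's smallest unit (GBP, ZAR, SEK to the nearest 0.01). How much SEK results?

USD 1,280,000.00 × 0.764598 = GBP 978,685.44
GBP 978,685.44 × 21.6989 = ZAR 21,236,397.49
ZAR 21,236,397.49 × 0.577999 = SEK 12,274,616.51

SEK 12,274,616.51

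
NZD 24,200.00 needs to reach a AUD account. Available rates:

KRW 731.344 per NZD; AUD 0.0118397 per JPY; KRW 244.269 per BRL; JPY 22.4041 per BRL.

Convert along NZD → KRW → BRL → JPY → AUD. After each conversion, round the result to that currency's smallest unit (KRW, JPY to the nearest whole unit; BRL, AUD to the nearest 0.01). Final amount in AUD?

NZD 24,200.00 × 731.344 = KRW 17,698,525
KRW 17,698,525 ÷ 244.269 = BRL 72,455.06
BRL 72,455.06 × 22.4041 = JPY 1,623,290
JPY 1,623,290 × 0.0118397 = AUD 19,219.27

AUD 19,219.27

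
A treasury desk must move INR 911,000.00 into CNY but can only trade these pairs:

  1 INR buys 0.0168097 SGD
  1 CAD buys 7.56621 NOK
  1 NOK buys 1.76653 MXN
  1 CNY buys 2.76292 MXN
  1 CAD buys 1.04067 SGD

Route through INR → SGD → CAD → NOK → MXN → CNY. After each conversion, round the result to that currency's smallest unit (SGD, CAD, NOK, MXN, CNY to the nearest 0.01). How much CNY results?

CNY 71,186.30

INR 911,000.00 × 0.0168097 = SGD 15,313.64
SGD 15,313.64 ÷ 1.04067 = CAD 14,715.17
CAD 14,715.17 × 7.56621 = NOK 111,338.07
NOK 111,338.07 × 1.76653 = MXN 196,682.04
MXN 196,682.04 ÷ 2.76292 = CNY 71,186.30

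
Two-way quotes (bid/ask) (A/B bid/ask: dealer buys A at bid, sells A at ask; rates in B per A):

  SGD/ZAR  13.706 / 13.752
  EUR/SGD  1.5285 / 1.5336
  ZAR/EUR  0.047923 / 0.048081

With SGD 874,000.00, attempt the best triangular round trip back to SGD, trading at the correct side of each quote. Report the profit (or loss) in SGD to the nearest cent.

Best loop SGD → ZAR → EUR → SGD:
SGD 874,000.00 × 13.706 (sell SGD at bid) = ZAR 11,979,044.00
ZAR 11,979,044.00 × 0.047923 (sell ZAR at bid) = EUR 574,071.73
EUR 574,071.73 × 1.5285 (sell EUR at bid) = SGD 877,468.63

Net profit: SGD 3,468.63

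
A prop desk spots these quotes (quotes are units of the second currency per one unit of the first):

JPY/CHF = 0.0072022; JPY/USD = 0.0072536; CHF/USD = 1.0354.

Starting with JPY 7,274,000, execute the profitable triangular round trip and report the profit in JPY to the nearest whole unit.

Profit: JPY 204,130

Profitable loop is JPY → CHF → USD → JPY:
JPY 7,274,000 × 0.0072022 = CHF 52,388.80
CHF 52,388.80 × 1.0354 = USD 54,243.37
USD 54,243.37 ÷ 0.0072536 = JPY 7,478,130
Profit = JPY 7,478,130 − JPY 7,274,000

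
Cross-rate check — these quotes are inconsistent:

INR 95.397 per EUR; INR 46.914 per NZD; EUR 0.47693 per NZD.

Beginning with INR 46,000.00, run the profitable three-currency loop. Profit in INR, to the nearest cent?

Profit: INR 1,431.95

Profitable loop is INR → EUR → NZD → INR:
INR 46,000.00 ÷ 95.397 = EUR 482.20
EUR 482.20 ÷ 0.47693 = NZD 1,011.04
NZD 1,011.04 × 46.914 = INR 47,431.95
Profit = INR 47,431.95 − INR 46,000.00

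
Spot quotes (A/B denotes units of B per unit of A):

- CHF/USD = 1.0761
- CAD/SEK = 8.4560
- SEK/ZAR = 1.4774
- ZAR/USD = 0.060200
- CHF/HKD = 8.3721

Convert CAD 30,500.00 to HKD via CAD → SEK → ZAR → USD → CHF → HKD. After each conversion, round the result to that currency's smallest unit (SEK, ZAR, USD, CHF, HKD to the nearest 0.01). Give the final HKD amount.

HKD 178,460.10

CAD 30,500.00 × 8.4560 = SEK 257,908.00
SEK 257,908.00 × 1.4774 = ZAR 381,033.28
ZAR 381,033.28 × 0.060200 = USD 22,938.20
USD 22,938.20 ÷ 1.0761 = CHF 21,316.05
CHF 21,316.05 × 8.3721 = HKD 178,460.10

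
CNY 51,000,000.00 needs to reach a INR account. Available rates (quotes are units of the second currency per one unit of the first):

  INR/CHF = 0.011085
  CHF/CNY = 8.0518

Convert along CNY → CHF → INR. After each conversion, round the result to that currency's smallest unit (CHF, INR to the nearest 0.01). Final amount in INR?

INR 571,401,662.61

CNY 51,000,000.00 ÷ 8.0518 = CHF 6,333,987.43
CHF 6,333,987.43 ÷ 0.011085 = INR 571,401,662.61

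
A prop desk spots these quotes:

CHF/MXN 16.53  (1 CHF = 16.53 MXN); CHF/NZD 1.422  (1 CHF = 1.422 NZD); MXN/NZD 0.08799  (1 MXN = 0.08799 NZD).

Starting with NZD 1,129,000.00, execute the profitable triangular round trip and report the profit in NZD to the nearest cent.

Profit: NZD 25,783.36

Profitable loop is NZD → CHF → MXN → NZD:
NZD 1,129,000.00 ÷ 1.422 = CHF 793,952.18
CHF 793,952.18 × 16.53 = MXN 13,124,029.54
MXN 13,124,029.54 × 0.08799 = NZD 1,154,783.36
Profit = NZD 1,154,783.36 − NZD 1,129,000.00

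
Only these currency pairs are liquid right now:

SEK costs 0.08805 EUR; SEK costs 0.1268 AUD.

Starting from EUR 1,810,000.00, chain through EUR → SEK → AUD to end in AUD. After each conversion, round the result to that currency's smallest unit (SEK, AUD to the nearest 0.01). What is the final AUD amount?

AUD 2,606,564.45

EUR 1,810,000.00 ÷ 0.08805 = SEK 20,556,501.99
SEK 20,556,501.99 × 0.1268 = AUD 2,606,564.45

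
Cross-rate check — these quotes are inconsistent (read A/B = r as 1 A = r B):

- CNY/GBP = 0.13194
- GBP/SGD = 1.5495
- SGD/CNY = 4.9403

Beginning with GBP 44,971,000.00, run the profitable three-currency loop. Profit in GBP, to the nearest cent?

Profit: GBP 449,710.92

Profitable loop is GBP → SGD → CNY → GBP:
GBP 44,971,000.00 × 1.5495 = SGD 69,682,564.50
SGD 69,682,564.50 × 4.9403 = CNY 344,252,773.40
CNY 344,252,773.40 × 0.13194 = GBP 45,420,710.92
Profit = GBP 45,420,710.92 − GBP 44,971,000.00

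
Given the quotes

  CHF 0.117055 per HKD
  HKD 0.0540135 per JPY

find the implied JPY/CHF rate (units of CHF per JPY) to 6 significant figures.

1 JPY × 0.0540135 = 0.0540135 HKD
0.0540135 HKD × 0.117055 = 0.00632255 CHF

JPY/CHF = 0.00632255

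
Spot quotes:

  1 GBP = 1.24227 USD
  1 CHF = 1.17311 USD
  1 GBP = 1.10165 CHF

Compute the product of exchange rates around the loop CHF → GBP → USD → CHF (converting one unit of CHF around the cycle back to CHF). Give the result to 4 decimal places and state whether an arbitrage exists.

Around CHF → GBP → USD → CHF: 1 ÷ 1.10165 × 1.24227 ÷ 1.17311 = 0.961244
Product < 1; profitable direction is CHF → USD → GBP → CHF.

0.9612 (arbitrage exists)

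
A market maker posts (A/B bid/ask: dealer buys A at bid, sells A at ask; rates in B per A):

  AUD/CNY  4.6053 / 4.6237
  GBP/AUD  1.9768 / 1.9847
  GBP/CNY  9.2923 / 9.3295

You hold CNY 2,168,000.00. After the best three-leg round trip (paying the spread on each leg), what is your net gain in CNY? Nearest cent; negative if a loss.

Net profit: CNY 27,320.75

Best loop CNY → AUD → GBP → CNY:
CNY 2,168,000.00 ÷ 4.6237 (buy AUD at ask) = AUD 468,888.55
AUD 468,888.55 ÷ 1.9847 (buy GBP at ask) = GBP 236,251.60
GBP 236,251.60 × 9.2923 (sell GBP at bid) = CNY 2,195,320.75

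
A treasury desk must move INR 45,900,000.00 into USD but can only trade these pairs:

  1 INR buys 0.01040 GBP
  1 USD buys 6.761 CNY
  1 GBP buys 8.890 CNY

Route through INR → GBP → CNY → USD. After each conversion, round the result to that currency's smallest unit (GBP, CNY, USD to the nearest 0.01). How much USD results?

USD 627,677.92

INR 45,900,000.00 × 0.01040 = GBP 477,360.00
GBP 477,360.00 × 8.890 = CNY 4,243,730.40
CNY 4,243,730.40 ÷ 6.761 = USD 627,677.92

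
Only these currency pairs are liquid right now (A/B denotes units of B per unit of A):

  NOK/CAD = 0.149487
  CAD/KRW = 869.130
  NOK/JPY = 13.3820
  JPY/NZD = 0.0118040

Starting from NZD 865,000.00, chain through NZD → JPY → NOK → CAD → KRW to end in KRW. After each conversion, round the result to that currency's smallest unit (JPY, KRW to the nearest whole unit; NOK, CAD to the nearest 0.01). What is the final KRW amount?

NZD 865,000.00 ÷ 0.0118040 = JPY 73,280,244
JPY 73,280,244 ÷ 13.3820 = NOK 5,476,030.79
NOK 5,476,030.79 × 0.149487 = CAD 818,595.41
CAD 818,595.41 × 869.130 = KRW 711,465,829

KRW 711,465,829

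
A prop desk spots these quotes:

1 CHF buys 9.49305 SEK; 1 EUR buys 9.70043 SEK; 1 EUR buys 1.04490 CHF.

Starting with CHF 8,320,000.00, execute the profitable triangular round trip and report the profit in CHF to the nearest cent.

Profitable loop is CHF → SEK → EUR → CHF:
CHF 8,320,000.00 × 9.49305 = SEK 78,982,176.00
SEK 78,982,176.00 ÷ 9.70043 = EUR 8,142,131.43
EUR 8,142,131.43 × 1.04490 = CHF 8,507,713.13
Profit = CHF 8,507,713.13 − CHF 8,320,000.00

Profit: CHF 187,713.13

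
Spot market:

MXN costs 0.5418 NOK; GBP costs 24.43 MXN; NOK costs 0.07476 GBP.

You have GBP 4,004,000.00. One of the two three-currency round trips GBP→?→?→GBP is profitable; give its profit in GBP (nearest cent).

Profit: GBP 42,339.41

Profitable loop is GBP → NOK → MXN → GBP:
GBP 4,004,000.00 ÷ 0.07476 = NOK 53,558,052.43
NOK 53,558,052.43 ÷ 0.5418 = MXN 98,852,071.68
MXN 98,852,071.68 ÷ 24.43 = GBP 4,046,339.41
Profit = GBP 4,046,339.41 − GBP 4,004,000.00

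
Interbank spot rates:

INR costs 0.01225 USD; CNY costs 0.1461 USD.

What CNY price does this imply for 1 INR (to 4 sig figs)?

INR/CNY = 0.08385

1 INR × 0.01225 = 0.01225 USD
0.01225 USD ÷ 0.1461 = 0.0838467 CNY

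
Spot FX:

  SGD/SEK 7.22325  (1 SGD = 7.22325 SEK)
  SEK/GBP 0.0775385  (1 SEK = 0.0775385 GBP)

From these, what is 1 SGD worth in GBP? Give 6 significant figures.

SGD/GBP = 0.560080

1 SGD × 7.22325 = 7.22325 SEK
7.22325 SEK × 0.0775385 = 0.56008 GBP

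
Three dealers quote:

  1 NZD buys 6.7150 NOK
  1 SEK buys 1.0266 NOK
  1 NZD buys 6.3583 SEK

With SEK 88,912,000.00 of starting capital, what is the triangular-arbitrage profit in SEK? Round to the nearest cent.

Profitable loop is SEK → NZD → NOK → SEK:
SEK 88,912,000.00 ÷ 6.3583 = NZD 13,983,611.97
NZD 13,983,611.97 × 6.7150 = NOK 93,899,954.39
NOK 93,899,954.39 ÷ 1.0266 = SEK 91,466,933.95
Profit = SEK 91,466,933.95 − SEK 88,912,000.00

Profit: SEK 2,554,933.95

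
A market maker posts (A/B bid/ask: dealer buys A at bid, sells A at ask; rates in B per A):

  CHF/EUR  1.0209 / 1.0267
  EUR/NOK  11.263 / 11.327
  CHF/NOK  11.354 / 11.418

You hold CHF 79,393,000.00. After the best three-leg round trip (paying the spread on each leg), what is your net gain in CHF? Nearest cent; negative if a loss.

Net profit: CHF 559,023.93

Best loop CHF → EUR → NOK → CHF:
CHF 79,393,000.00 × 1.0209 (sell CHF at bid) = EUR 81,052,313.70
EUR 81,052,313.70 × 11.263 (sell EUR at bid) = NOK 912,892,209.20
NOK 912,892,209.20 ÷ 11.418 (buy CHF at ask) = CHF 79,952,023.93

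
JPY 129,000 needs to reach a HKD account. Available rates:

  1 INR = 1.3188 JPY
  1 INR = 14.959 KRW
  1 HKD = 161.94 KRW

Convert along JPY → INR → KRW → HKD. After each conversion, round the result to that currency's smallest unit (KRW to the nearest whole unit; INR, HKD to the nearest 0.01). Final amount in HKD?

HKD 9,035.65

JPY 129,000 ÷ 1.3188 = INR 97,816.20
INR 97,816.20 × 14.959 = KRW 1,463,233
KRW 1,463,233 ÷ 161.94 = HKD 9,035.65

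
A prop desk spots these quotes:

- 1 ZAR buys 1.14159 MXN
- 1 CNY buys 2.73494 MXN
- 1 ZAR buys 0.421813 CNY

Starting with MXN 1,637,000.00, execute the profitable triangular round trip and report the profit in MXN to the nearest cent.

Profit: MXN 17,269.59

Profitable loop is MXN → ZAR → CNY → MXN:
MXN 1,637,000.00 ÷ 1.14159 = ZAR 1,433,964.91
ZAR 1,433,964.91 × 0.421813 = CNY 604,865.04
CNY 604,865.04 × 2.73494 = MXN 1,654,269.59
Profit = MXN 1,654,269.59 − MXN 1,637,000.00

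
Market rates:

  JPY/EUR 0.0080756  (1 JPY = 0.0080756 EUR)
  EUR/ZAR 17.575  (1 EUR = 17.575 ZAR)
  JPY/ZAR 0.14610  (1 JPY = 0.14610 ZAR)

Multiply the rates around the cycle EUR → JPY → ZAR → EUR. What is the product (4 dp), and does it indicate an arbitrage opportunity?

1.0294 (arbitrage exists)

Around EUR → JPY → ZAR → EUR: 1 ÷ 0.0080756 × 0.14610 ÷ 17.575 = 1.029390
Product > 1; profitable direction is EUR → JPY → ZAR → EUR.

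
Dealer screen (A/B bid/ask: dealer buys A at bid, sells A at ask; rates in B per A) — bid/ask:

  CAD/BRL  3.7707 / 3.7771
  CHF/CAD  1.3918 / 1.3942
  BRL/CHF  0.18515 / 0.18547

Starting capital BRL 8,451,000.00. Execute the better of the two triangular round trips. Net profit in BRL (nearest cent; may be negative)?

Net profit: BRL 201,684.50

Best loop BRL → CAD → CHF → BRL:
BRL 8,451,000.00 ÷ 3.7771 (buy CAD at ask) = CAD 2,237,430.83
CAD 2,237,430.83 ÷ 1.3942 (buy CHF at ask) = CHF 1,604,813.39
CHF 1,604,813.39 ÷ 0.18547 (buy BRL at ask) = BRL 8,652,684.50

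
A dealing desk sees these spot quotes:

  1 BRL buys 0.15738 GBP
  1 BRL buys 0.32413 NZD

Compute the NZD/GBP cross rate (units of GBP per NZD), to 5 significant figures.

NZD/GBP = 0.48555

1 NZD ÷ 0.32413 = 3.08518 BRL
3.08518 BRL × 0.15738 = 0.485546 GBP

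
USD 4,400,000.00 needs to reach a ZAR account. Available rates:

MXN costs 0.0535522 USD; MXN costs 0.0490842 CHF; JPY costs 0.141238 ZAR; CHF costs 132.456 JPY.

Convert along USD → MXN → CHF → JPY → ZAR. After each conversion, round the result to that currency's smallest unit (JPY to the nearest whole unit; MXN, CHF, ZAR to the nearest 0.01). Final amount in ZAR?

USD 4,400,000.00 ÷ 0.0535522 = MXN 82,162,824.31
MXN 82,162,824.31 × 0.0490842 = CHF 4,032,896.50
CHF 4,032,896.50 × 132.456 = JPY 534,181,339
JPY 534,181,339 × 0.141238 = ZAR 75,446,703.96

ZAR 75,446,703.96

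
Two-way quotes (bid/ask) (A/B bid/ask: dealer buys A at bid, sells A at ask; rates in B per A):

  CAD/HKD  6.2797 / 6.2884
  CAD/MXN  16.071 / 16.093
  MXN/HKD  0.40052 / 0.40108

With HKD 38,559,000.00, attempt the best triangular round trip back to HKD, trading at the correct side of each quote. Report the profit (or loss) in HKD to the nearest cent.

Net profit: HKD 909,689.98

Best loop HKD → CAD → MXN → HKD:
HKD 38,559,000.00 ÷ 6.2884 (buy CAD at ask) = CAD 6,131,766.43
CAD 6,131,766.43 × 16.071 (sell CAD at bid) = MXN 98,543,618.25
MXN 98,543,618.25 × 0.40052 (sell MXN at bid) = HKD 39,468,689.98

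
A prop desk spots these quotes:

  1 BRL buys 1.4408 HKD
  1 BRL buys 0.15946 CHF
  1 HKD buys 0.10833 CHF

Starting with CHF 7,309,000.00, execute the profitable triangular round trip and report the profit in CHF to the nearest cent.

Profit: CHF 158,191.32

Profitable loop is CHF → HKD → BRL → CHF:
CHF 7,309,000.00 ÷ 0.10833 = HKD 67,469,768.30
HKD 67,469,768.30 ÷ 1.4408 = BRL 46,827,990.21
BRL 46,827,990.21 × 0.15946 = CHF 7,467,191.32
Profit = CHF 7,467,191.32 − CHF 7,309,000.00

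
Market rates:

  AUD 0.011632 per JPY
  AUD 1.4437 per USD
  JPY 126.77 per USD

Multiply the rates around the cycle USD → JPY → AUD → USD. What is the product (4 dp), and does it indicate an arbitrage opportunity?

1.0214 (arbitrage exists)

Around USD → JPY → AUD → USD: 1 × 126.77 × 0.011632 ÷ 1.4437 = 1.021395
Product > 1; profitable direction is USD → JPY → AUD → USD.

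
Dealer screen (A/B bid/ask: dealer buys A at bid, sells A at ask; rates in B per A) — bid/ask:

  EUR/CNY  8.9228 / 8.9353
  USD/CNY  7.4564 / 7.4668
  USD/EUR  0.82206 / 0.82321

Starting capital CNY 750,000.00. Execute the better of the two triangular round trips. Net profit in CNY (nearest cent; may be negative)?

Best loop CNY → EUR → USD → CNY:
CNY 750,000.00 ÷ 8.9353 (buy EUR at ask) = EUR 83,936.75
EUR 83,936.75 ÷ 0.82321 (buy USD at ask) = USD 101,962.74
USD 101,962.74 × 7.4564 (sell USD at bid) = CNY 760,274.96

Net profit: CNY 10,274.96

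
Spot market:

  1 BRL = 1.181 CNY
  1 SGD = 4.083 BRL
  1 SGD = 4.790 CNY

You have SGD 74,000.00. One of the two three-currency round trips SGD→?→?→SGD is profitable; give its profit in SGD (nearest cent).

Profit: SGD 494.72

Profitable loop is SGD → BRL → CNY → SGD:
SGD 74,000.00 × 4.083 = BRL 302,142.00
BRL 302,142.00 × 1.181 = CNY 356,829.70
CNY 356,829.70 ÷ 4.790 = SGD 74,494.72
Profit = SGD 74,494.72 − SGD 74,000.00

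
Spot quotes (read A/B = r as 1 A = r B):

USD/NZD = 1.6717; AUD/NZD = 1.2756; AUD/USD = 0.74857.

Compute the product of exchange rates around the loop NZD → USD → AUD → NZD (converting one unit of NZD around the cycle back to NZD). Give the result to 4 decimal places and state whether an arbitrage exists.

1.0194 (arbitrage exists)

Around NZD → USD → AUD → NZD: 1 ÷ 1.6717 ÷ 0.74857 × 1.2756 = 1.019351
Product > 1; profitable direction is NZD → USD → AUD → NZD.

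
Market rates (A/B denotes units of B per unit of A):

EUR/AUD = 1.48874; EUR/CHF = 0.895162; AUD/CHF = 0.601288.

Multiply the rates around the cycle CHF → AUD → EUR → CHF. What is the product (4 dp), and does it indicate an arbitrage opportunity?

Around CHF → AUD → EUR → CHF: 1 ÷ 0.601288 ÷ 1.48874 × 0.895162 = 1.000001
Product ≈ 1 (deviation 0.000%, within rounding noise).

1.0000 (no arbitrage)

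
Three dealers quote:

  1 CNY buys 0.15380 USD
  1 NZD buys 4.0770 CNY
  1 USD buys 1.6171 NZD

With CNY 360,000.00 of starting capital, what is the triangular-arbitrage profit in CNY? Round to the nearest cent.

Profitable loop is CNY → USD → NZD → CNY:
CNY 360,000.00 × 0.15380 = USD 55,368.00
USD 55,368.00 × 1.6171 = NZD 89,535.59
NZD 89,535.59 × 4.0770 = CNY 365,036.61
Profit = CNY 365,036.61 − CNY 360,000.00

Profit: CNY 5,036.61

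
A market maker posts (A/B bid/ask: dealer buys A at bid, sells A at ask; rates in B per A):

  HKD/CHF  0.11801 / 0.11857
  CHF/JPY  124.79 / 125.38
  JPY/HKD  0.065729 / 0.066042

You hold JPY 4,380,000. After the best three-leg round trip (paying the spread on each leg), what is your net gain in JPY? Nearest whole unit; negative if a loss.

Best loop JPY → CHF → HKD → JPY:
JPY 4,380,000 ÷ 125.38 (buy CHF at ask) = CHF 34,933.80
CHF 34,933.80 ÷ 0.11857 (buy HKD at ask) = HKD 294,625.97
HKD 294,625.97 ÷ 0.066042 (buy JPY at ask) = JPY 4,461,191

Net profit: JPY 81,191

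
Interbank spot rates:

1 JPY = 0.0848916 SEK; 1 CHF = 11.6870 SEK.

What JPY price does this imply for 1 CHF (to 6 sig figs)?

CHF/JPY = 137.670

1 CHF × 11.6870 = 11.687 SEK
11.687 SEK ÷ 0.0848916 = 137.67 JPY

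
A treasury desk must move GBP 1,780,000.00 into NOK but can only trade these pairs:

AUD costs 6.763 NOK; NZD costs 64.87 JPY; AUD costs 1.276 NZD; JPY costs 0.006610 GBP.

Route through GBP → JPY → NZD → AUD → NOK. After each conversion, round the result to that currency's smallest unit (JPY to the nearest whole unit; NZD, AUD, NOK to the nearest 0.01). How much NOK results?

NOK 22,002,060.66

GBP 1,780,000.00 ÷ 0.006610 = JPY 269,288,956
JPY 269,288,956 ÷ 64.87 = NZD 4,151,209.43
NZD 4,151,209.43 ÷ 1.276 = AUD 3,253,298.93
AUD 3,253,298.93 × 6.763 = NOK 22,002,060.66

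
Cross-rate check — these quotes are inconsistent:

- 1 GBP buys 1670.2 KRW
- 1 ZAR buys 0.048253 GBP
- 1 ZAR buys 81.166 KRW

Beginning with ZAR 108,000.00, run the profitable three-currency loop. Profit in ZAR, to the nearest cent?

Profitable loop is ZAR → KRW → GBP → ZAR:
ZAR 108,000.00 × 81.166 = KRW 8,765,928
KRW 8,765,928 ÷ 1670.2 = GBP 5,248.43
GBP 5,248.43 ÷ 0.048253 = ZAR 108,768.99
Profit = ZAR 108,768.99 − ZAR 108,000.00

Profit: ZAR 768.99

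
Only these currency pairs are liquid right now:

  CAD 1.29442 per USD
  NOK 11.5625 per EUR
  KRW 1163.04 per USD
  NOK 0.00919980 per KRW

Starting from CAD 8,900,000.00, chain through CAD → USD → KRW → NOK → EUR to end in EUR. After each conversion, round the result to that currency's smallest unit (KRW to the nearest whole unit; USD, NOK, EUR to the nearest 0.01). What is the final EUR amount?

EUR 6,362,621.43

CAD 8,900,000.00 ÷ 1.29442 = USD 6,875,666.32
USD 6,875,666.32 × 1163.04 = KRW 7,996,674,957
KRW 7,996,674,957 × 0.00919980 = NOK 73,567,810.27
NOK 73,567,810.27 ÷ 11.5625 = EUR 6,362,621.43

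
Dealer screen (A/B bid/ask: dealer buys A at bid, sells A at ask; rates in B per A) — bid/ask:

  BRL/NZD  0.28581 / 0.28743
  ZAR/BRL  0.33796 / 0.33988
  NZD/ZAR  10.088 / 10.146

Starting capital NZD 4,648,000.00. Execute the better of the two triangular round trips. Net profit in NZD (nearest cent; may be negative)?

Best loop NZD → BRL → ZAR → NZD:
NZD 4,648,000.00 ÷ 0.28743 (buy BRL at ask) = BRL 16,170,893.78
BRL 16,170,893.78 ÷ 0.33988 (buy ZAR at ask) = ZAR 47,578,244.62
ZAR 47,578,244.62 ÷ 10.146 (buy NZD at ask) = NZD 4,689,359.81

Net profit: NZD 41,359.81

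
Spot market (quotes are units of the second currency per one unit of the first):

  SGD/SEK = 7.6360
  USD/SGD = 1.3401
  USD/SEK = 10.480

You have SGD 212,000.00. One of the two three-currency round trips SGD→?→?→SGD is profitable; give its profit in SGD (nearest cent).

Profitable loop is SGD → USD → SEK → SGD:
SGD 212,000.00 ÷ 1.3401 = USD 158,197.15
USD 158,197.15 × 10.480 = SEK 1,657,906.13
SEK 1,657,906.13 ÷ 7.6360 = SGD 217,117.09
Profit = SGD 217,117.09 − SGD 212,000.00

Profit: SGD 5,117.09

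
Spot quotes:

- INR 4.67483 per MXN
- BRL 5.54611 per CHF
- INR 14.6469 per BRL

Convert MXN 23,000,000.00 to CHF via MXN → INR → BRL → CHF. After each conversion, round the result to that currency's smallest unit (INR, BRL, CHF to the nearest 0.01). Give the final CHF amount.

CHF 1,323,608.24

MXN 23,000,000.00 × 4.67483 = INR 107,521,090.00
INR 107,521,090.00 ÷ 14.6469 = BRL 7,340,876.91
BRL 7,340,876.91 ÷ 5.54611 = CHF 1,323,608.24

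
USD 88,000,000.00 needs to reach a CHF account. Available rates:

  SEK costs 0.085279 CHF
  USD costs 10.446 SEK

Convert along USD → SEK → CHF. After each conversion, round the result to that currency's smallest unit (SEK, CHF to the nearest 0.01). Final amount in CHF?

CHF 78,392,550.19

USD 88,000,000.00 × 10.446 = SEK 919,248,000.00
SEK 919,248,000.00 × 0.085279 = CHF 78,392,550.19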